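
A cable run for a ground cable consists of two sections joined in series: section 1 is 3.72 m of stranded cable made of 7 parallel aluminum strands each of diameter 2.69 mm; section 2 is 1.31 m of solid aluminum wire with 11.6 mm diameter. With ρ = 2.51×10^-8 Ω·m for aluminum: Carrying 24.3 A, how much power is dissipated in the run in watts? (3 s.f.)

1.57 W

Section 1: A_strand = π(1.3450e-03)² = 5.683e-06 m²; R₁ = ρL/(N·A_s) = (2.51×10^-8)(3.72)/(7×5.683e-06) = 0.002347 Ω
Section 2: A = π(d/2)² = π(5.8000e-03 m)² = 1.057e-04 m²
R₂ = (2.51×10^-8)(1.31)/(1.057e-04) = 3.111×10^-4 Ω
R = R₁ + R₂ = 0.002658 Ω
P = I²R = (24.3)² × 0.002658 = 1.57 W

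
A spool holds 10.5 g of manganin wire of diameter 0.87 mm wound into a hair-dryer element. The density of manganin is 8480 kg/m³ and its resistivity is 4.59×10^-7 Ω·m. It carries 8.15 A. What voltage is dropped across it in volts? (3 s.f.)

A = π(d/2)² = π(4.3500e-04 m)² = 5.9447e-07 m²
L = m/(density·A) = 0.0105/(8480×5.9447e-07) = 2.083 m
R = ρL/A = (4.59×10^-7)(2.083)/(5.9447e-07) = 1.608 Ω
V = IR = 8.15 × 1.608 = 13.1 V

13.1 V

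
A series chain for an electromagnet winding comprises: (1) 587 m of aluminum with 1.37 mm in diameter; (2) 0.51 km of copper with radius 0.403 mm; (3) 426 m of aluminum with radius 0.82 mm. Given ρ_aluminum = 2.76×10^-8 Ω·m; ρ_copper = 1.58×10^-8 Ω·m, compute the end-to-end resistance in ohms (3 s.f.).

Seg 1: A = π(d/2)² = π(6.8500e-04 m)² = 1.474e-06 m²
R_1 = (2.76×10^-8)(587)/(1.474e-06) = 10.99 Ω
Seg 2: A = πr² = π(4.0300e-04 m)² = 5.102e-07 m²
R_2 = (1.58×10^-8)(510)/(5.102e-07) = 15.79 Ω
Seg 3: A = πr² = π(8.2000e-04 m)² = 2.112e-06 m²
R_3 = (2.76×10^-8)(426)/(2.112e-06) = 5.566 Ω
R_total = R_1 + R_2 + R_3 = 32.3 Ω

32.3 Ω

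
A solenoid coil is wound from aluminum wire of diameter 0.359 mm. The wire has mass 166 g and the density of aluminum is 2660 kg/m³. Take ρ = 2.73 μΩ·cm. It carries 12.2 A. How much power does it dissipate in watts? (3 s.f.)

24700 W

ρ = 2.73 μΩ·cm = 2.73×10^-8 Ω·m
A = π(d/2)² = π(1.7950e-04 m)² = 1.0122e-07 m²
L = m/(density·A) = 0.166/(2660×1.0122e-07) = 616.5 m
R = ρL/A = (2.73×10^-8)(616.5)/(1.0122e-07) = 166.3 Ω
P = I²R = (12.2)² × 166.3 = 24700 W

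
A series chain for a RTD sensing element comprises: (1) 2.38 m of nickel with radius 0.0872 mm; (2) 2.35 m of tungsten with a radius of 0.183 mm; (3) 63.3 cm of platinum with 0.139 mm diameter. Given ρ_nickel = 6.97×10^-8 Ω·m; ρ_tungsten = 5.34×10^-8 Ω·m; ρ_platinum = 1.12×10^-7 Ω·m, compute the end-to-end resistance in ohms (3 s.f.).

Seg 1: A = πr² = π(8.7200e-05 m)² = 2.389e-08 m²
R_1 = (6.97×10^-8)(2.38)/(2.389e-08) = 6.944 Ω
Seg 2: A = πr² = π(1.8300e-04 m)² = 1.052e-07 m²
R_2 = (5.34×10^-8)(2.35)/(1.052e-07) = 1.193 Ω
Seg 3: A = π(d/2)² = π(6.9500e-05 m)² = 1.517e-08 m²
R_3 = (1.12×10^-7)(0.633)/(1.517e-08) = 4.672 Ω
R_total = R_1 + R_2 + R_3 = 12.8 Ω

12.8 Ω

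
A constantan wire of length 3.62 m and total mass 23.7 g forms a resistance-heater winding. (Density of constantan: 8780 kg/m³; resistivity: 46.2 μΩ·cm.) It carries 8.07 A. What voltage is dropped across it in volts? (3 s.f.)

ρ = 46.2 μΩ·cm = 4.62×10^-7 Ω·m
A = m/(density·L) = 0.0237/(8780×3.62) = 7.4567e-07 m²
R = ρL/A = (4.62×10^-7)(3.62)/(7.4567e-07) = 2.243 Ω
V = IR = 8.07 × 2.243 = 18.1 V

18.1 V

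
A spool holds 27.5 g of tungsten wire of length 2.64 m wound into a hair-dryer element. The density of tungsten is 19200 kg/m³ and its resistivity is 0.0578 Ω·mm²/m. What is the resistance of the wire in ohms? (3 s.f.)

0.281 Ω

ρ = 0.0578 Ω·mm²/m = 5.78×10^-8 Ω·m
A = m/(density·L) = 0.0275/(19200×2.64) = 5.4253e-07 m²
R = ρL/A = (5.78×10^-8)(2.64)/(5.4253e-07) = 0.281 Ω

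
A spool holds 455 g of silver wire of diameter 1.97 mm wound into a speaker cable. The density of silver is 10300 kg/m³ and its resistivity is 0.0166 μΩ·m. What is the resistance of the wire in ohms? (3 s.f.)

0.0789 Ω

ρ = 0.0166 μΩ·m = 1.66×10^-8 Ω·m
A = π(d/2)² = π(9.8500e-04 m)² = 3.0481e-06 m²
L = m/(density·A) = 0.455/(10300×3.0481e-06) = 14.49 m
R = ρL/A = (1.66×10^-8)(14.49)/(3.0481e-06) = 0.0789 Ω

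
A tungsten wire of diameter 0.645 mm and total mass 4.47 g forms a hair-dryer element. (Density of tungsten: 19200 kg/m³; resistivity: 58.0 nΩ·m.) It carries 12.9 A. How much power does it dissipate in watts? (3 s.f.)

ρ = 58.0 nΩ·m = 5.80×10^-8 Ω·m
A = π(d/2)² = π(3.2250e-04 m)² = 3.2675e-07 m²
L = m/(density·A) = 0.00447/(19200×3.2675e-07) = 0.7125 m
R = ρL/A = (5.80×10^-8)(0.7125)/(3.2675e-07) = 0.1265 Ω
P = I²R = (12.9)² × 0.1265 = 21.0 W

21.0 W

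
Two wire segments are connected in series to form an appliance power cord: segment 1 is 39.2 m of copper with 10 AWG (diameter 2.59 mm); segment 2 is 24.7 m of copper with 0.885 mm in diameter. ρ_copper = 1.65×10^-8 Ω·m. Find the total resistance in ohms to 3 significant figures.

0.785 Ω

Segment 1: A = π(2.59/2 mm)² = π(1.2950e-03 m)² = 5.269e-06 m²
R₁ = ρL/A = (1.65×10^-8)(39.2)/(5.269e-06) = 0.1228 Ω
Segment 2: A = π(d/2)² = π(4.4250e-04 m)² = 6.151e-07 m²
R₂ = (1.65×10^-8)(24.7)/(6.151e-07) = 0.6625 Ω
R = R₁ + R₂ = 0.785 Ω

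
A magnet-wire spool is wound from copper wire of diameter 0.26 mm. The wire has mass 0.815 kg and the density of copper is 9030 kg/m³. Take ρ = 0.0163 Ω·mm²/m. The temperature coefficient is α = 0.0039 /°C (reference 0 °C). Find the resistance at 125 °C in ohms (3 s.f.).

776 Ω

ρ = 0.0163 Ω·mm²/m = 1.63×10^-8 Ω·m
A = π(d/2)² = π(1.3000e-04 m)² = 5.3093e-08 m²
L = m/(density·A) = 0.815/(9030×5.3093e-08) = 1700 m
R = ρL/A = (1.63×10^-8)(1700)/(5.3093e-08) = 521.9 Ω
R(125 °C) = 521.9 × (1 + 0.0039×125) = 776 Ω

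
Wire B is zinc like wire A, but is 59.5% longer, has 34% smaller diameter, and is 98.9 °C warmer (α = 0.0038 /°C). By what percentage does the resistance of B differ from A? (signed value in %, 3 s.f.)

R ∝ ρL/d² with ρ ∝ (1+αΔT), so R_B/R_A = (1 + 59.5/100) × (1 − 34/100)⁻² × (1 + 0.0038×98.9)
= 1.595 × 2.296 × 1.376 = 5.038
(R_B − R_A)/R_A = 5.038 − 1 = 404%

404%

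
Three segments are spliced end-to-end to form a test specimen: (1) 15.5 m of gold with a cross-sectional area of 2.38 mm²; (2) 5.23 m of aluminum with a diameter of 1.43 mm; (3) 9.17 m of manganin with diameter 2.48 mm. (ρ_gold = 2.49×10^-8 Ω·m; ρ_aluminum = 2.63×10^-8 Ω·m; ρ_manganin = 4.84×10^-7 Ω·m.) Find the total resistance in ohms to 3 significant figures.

1.17 Ω

Seg 1: A = 2.38 mm² = 2.380e-06 m²
R_1 = (2.49×10^-8)(15.5)/(2.380e-06) = 0.1622 Ω
Seg 2: A = π(d/2)² = π(7.1500e-04 m)² = 1.606e-06 m²
R_2 = (2.63×10^-8)(5.23)/(1.606e-06) = 0.08564 Ω
Seg 3: A = π(d/2)² = π(1.2400e-03 m)² = 4.831e-06 m²
R_3 = (4.84×10^-7)(9.17)/(4.831e-06) = 0.9188 Ω
R_total = R_1 + R_2 + R_3 = 1.17 Ω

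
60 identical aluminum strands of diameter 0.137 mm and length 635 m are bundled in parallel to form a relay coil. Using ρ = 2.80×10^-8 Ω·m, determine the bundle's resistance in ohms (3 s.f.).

A_strand = π(6.8500e-05 m)² = 1.474e-08 m²
R_strand = ρL/A = (2.80×10^-8)(635)/(1.474e-08) = 1206 Ω
R_total = R_strand/N = 1206/60 = 20.1 Ω

20.1 Ω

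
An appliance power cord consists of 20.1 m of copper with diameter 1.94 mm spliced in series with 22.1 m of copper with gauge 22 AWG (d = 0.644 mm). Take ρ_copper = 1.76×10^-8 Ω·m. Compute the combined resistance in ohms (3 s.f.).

Segment 1: A = π(d/2)² = π(9.7000e-04 m)² = 2.956e-06 m²
R₁ = ρL/A = (1.76×10^-8)(20.1)/(2.956e-06) = 0.1197 Ω
Segment 2: A = π(0.644/2 mm)² = π(3.2200e-04 m)² = 3.257e-07 m²
R₂ = (1.76×10^-8)(22.1)/(3.257e-07) = 1.194 Ω
R = R₁ + R₂ = 1.31 Ω

1.31 Ω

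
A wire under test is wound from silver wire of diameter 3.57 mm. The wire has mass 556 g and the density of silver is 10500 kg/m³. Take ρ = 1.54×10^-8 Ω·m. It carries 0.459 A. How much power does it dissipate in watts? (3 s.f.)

A = π(d/2)² = π(1.7850e-03 m)² = 1.0010e-05 m²
L = m/(density·A) = 0.556/(10500×1.0010e-05) = 5.29 m
R = ρL/A = (1.54×10^-8)(5.29)/(1.0010e-05) = 0.008139 Ω
P = I²R = (0.459)² × 0.008139 = 0.00171 W

0.00171 W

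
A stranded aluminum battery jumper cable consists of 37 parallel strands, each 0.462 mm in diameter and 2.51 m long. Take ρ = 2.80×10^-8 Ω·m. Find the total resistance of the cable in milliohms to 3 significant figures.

A_strand = π(2.3100e-04 m)² = 1.676e-07 m²
R_strand = ρL/A = (2.80×10^-8)(2.51)/(1.676e-07) = 0.4192 Ω
R_total = R_strand/N = 0.4192/37 = 11.3 mΩ

11.3 mΩ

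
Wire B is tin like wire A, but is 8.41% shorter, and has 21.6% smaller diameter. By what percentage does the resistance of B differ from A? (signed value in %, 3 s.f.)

R ∝ L/d², so R_B/R_A = (1 − 8.41/100) × (1 − 21.6/100)⁻²
= 0.9159 × 1.627 = 1.49
(R_B − R_A)/R_A = 1.49 − 1 = 49.0%

49.0%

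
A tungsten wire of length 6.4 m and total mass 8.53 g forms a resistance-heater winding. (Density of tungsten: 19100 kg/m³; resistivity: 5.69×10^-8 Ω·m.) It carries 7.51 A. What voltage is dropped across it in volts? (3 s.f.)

39.2 V

A = m/(density·L) = 0.00853/(19100×6.4) = 6.9781e-08 m²
R = ρL/A = (5.69×10^-8)(6.4)/(6.9781e-08) = 5.219 Ω
V = IR = 7.51 × 5.219 = 39.2 V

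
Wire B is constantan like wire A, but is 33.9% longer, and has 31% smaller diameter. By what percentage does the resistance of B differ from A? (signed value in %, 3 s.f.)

R ∝ L/d², so R_B/R_A = (1 + 33.9/100) × (1 − 31/100)⁻²
= 1.339 × 2.1 = 2.812
(R_B − R_A)/R_A = 2.812 − 1 = 181%

181%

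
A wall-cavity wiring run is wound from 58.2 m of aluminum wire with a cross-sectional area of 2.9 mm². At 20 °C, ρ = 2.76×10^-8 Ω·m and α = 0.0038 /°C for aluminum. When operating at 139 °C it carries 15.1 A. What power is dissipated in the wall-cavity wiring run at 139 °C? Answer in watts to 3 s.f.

183 W

A = 2.9 mm² = 2.900e-06 m²
R₍20₎ = ρL/A = (2.76×10^-8)(58.2)/(2.900e-06) = 0.5539 Ω
R₍139₎ = R₍20₎(1 + αΔT) = 0.5539 × (1 + 0.0038×119) = 0.8044 Ω
P = I²R = (15.1)² × 0.8044 = 183 W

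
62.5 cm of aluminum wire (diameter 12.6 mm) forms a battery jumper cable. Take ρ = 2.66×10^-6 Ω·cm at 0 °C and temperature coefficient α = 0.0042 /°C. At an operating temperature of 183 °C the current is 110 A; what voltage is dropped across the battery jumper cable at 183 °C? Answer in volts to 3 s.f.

ρ = 2.66×10^-6 Ω·cm = 2.66×10^-8 Ω·m
A = π(d/2)² = π(6.3000e-03 m)² = 1.247e-04 m²
R₍0₎ = ρL/A = (2.66×10^-8)(0.625)/(1.247e-04) = 1.333×10^-4 Ω
R₍183₎ = R₍0₎(1 + αΔT) = 1.333×10^-4 × (1 + 0.0042×183) = 2.358×10^-4 Ω
V = IR = 110 × 2.358×10^-4 = 0.0259 V

0.0259 V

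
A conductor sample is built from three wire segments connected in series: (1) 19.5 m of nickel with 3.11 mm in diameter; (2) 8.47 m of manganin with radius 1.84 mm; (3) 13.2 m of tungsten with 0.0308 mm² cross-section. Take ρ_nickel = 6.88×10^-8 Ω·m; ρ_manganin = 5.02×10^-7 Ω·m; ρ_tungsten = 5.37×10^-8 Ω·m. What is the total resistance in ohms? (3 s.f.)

23.6 Ω

Seg 1: A = π(d/2)² = π(1.5550e-03 m)² = 7.596e-06 m²
R_1 = (6.88×10^-8)(19.5)/(7.596e-06) = 0.1766 Ω
Seg 2: A = πr² = π(1.8400e-03 m)² = 1.064e-05 m²
R_2 = (5.02×10^-7)(8.47)/(1.064e-05) = 0.3998 Ω
Seg 3: A = 0.0308 mm² = 3.080e-08 m²
R_3 = (5.37×10^-8)(13.2)/(3.080e-08) = 23.01 Ω
R_total = R_1 + R_2 + R_3 = 23.6 Ω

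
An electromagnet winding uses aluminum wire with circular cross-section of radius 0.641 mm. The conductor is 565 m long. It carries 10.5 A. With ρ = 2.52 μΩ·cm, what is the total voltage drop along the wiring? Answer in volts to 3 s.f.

116 V

ρ = 2.52 μΩ·cm = 2.52×10^-8 Ω·m
A = πr² = π(6.4100e-04 m)² = 1.291e-06 m²
R = ρL/A = (2.52×10^-8)(565)/(1.291e-06) = 11.03 Ω
V = IR = 10.5 × 11.03 = 116 V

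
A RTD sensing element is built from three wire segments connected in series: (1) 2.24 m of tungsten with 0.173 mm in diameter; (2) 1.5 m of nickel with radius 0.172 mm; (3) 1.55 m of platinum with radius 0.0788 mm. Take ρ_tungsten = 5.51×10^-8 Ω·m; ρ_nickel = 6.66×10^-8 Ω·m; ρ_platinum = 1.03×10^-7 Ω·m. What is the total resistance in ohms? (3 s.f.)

14.5 Ω

Seg 1: A = π(d/2)² = π(8.6500e-05 m)² = 2.351e-08 m²
R_1 = (5.51×10^-8)(2.24)/(2.351e-08) = 5.251 Ω
Seg 2: A = πr² = π(1.7200e-04 m)² = 9.294e-08 m²
R_2 = (6.66×10^-8)(1.5)/(9.294e-08) = 1.075 Ω
Seg 3: A = πr² = π(7.8800e-05 m)² = 1.951e-08 m²
R_3 = (1.03×10^-7)(1.55)/(1.951e-08) = 8.184 Ω
R_total = R_1 + R_2 + R_3 = 14.5 Ω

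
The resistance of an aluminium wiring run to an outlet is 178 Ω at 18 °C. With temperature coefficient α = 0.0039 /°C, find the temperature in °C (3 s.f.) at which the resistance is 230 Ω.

92.9 °C

R = R₀(1 + α(T − T₀)) ⇒ T = T₀ + (R/R₀ − 1)/α
T = 18 + (230/178 − 1)/0.0039 = 18 + (0.2921)/0.0039 = 92.9 °C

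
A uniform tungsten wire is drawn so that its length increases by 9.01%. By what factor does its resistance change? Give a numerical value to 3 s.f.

1.19

k = 1 + 9.01/100 = 1.09; volume constant ⇒ A' = A/k, so R' = k²R.
Factor = 1.19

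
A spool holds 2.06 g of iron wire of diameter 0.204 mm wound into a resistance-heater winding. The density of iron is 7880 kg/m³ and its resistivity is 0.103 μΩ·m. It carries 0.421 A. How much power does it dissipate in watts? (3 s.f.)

ρ = 0.103 μΩ·m = 1.03×10^-7 Ω·m
A = π(d/2)² = π(1.0200e-04 m)² = 3.2685e-08 m²
L = m/(density·A) = 0.00206/(7880×3.2685e-08) = 7.998 m
R = ρL/A = (1.03×10^-7)(7.998)/(3.2685e-08) = 25.2 Ω
P = I²R = (0.421)² × 25.2 = 4.47 W

4.47 W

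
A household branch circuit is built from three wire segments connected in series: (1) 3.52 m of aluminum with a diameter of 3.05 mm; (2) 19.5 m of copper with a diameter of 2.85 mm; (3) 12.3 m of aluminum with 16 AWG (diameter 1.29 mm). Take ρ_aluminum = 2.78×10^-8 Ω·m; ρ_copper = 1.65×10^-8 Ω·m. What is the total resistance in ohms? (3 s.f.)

0.325 Ω

Seg 1: A = π(d/2)² = π(1.5250e-03 m)² = 7.306e-06 m²
R_1 = (2.78×10^-8)(3.52)/(7.306e-06) = 0.01339 Ω
Seg 2: A = π(d/2)² = π(1.4250e-03 m)² = 6.379e-06 m²
R_2 = (1.65×10^-8)(19.5)/(6.379e-06) = 0.05044 Ω
Seg 3: A = π(1.29/2 mm)² = π(6.4500e-04 m)² = 1.307e-06 m²
R_3 = (2.78×10^-8)(12.3)/(1.307e-06) = 0.2616 Ω
R_total = R_1 + R_2 + R_3 = 0.325 Ω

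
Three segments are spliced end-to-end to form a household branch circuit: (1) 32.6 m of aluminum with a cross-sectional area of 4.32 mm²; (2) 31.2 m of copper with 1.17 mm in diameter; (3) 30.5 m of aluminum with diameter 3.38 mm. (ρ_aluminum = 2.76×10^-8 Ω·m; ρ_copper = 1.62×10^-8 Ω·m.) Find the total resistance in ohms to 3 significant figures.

Seg 1: A = 4.32 mm² = 4.320e-06 m²
R_1 = (2.76×10^-8)(32.6)/(4.320e-06) = 0.2083 Ω
Seg 2: A = π(d/2)² = π(5.8500e-04 m)² = 1.075e-06 m²
R_2 = (1.62×10^-8)(31.2)/(1.075e-06) = 0.4701 Ω
Seg 3: A = π(d/2)² = π(1.6900e-03 m)² = 8.973e-06 m²
R_3 = (2.76×10^-8)(30.5)/(8.973e-06) = 0.09382 Ω
R_total = R_1 + R_2 + R_3 = 0.772 Ω

0.772 Ω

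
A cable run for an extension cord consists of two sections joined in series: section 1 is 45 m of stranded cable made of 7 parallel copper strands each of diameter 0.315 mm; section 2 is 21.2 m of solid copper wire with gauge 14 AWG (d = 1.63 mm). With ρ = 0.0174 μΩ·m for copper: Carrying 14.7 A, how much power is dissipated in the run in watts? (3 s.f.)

ρ = 0.0174 μΩ·m = 1.74×10^-8 Ω·m
Section 1: A_strand = π(1.5750e-04)² = 7.793e-08 m²; R₁ = ρL/(N·A_s) = (1.74×10^-8)(45)/(7×7.793e-08) = 1.435 Ω
Section 2: A = π(1.63/2 mm)² = π(8.1500e-04 m)² = 2.087e-06 m²
R₂ = (1.74×10^-8)(21.2)/(2.087e-06) = 0.1768 Ω
R = R₁ + R₂ = 1.612 Ω
P = I²R = (14.7)² × 1.612 = 348 W

348 W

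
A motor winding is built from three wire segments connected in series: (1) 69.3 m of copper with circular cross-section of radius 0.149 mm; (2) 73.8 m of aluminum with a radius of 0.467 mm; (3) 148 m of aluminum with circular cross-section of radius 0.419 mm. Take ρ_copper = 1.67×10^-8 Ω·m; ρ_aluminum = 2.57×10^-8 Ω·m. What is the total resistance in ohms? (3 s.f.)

Seg 1: A = πr² = π(1.4900e-04 m)² = 6.975e-08 m²
R_1 = (1.67×10^-8)(69.3)/(6.975e-08) = 16.59 Ω
Seg 2: A = πr² = π(4.6700e-04 m)² = 6.851e-07 m²
R_2 = (2.57×10^-8)(73.8)/(6.851e-07) = 2.768 Ω
Seg 3: A = πr² = π(4.1900e-04 m)² = 5.515e-07 m²
R_3 = (2.57×10^-8)(148)/(5.515e-07) = 6.896 Ω
R_total = R_1 + R_2 + R_3 = 26.3 Ω

26.3 Ω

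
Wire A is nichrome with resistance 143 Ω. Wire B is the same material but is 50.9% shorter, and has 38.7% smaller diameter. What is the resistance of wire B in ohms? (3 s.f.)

R ∝ L/d², so R_B/R_A = (1 − 50.9/100) × (1 − 38.7/100)⁻²
= 0.491 × 2.661 = 1.307
R_B = 1.307 × 143 = 187 Ω

187 Ω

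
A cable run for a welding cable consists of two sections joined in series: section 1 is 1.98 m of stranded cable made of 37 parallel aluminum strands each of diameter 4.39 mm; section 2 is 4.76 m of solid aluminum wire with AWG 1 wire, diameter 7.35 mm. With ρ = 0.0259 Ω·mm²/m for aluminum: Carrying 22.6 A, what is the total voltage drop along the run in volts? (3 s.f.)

ρ = 0.0259 Ω·mm²/m = 2.59×10^-8 Ω·m
Section 1: A_strand = π(2.1950e-03)² = 1.514e-05 m²; R₁ = ρL/(N·A_s) = (2.59×10^-8)(1.98)/(37×1.514e-05) = 9.157×10^-5 Ω
Section 2: A = π(7.35/2 mm)² = π(3.6750e-03 m)² = 4.243e-05 m²
R₂ = (2.59×10^-8)(4.76)/(4.243e-05) = 0.002906 Ω
R = R₁ + R₂ = 0.002997 Ω
V = IR = 22.6 × 0.002997 = 0.0677 V

0.0677 V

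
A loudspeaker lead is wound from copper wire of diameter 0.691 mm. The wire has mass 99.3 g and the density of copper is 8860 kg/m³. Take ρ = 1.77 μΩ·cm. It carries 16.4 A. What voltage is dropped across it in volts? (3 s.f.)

23.1 V

ρ = 1.77 μΩ·cm = 1.77×10^-8 Ω·m
A = π(d/2)² = π(3.4550e-04 m)² = 3.7501e-07 m²
L = m/(density·A) = 0.0993/(8860×3.7501e-07) = 29.89 m
R = ρL/A = (1.77×10^-8)(29.89)/(3.7501e-07) = 1.411 Ω
V = IR = 16.4 × 1.411 = 23.1 V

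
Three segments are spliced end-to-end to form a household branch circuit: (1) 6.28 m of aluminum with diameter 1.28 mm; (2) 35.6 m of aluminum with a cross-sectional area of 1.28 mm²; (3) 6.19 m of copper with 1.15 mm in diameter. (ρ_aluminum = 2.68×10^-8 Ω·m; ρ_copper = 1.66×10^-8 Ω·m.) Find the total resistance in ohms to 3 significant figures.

Seg 1: A = π(d/2)² = π(6.4000e-04 m)² = 1.287e-06 m²
R_1 = (2.68×10^-8)(6.28)/(1.287e-06) = 0.1308 Ω
Seg 2: A = 1.28 mm² = 1.280e-06 m²
R_2 = (2.68×10^-8)(35.6)/(1.280e-06) = 0.7454 Ω
Seg 3: A = π(d/2)² = π(5.7500e-04 m)² = 1.039e-06 m²
R_3 = (1.66×10^-8)(6.19)/(1.039e-06) = 0.09893 Ω
R_total = R_1 + R_2 + R_3 = 0.975 Ω

0.975 Ω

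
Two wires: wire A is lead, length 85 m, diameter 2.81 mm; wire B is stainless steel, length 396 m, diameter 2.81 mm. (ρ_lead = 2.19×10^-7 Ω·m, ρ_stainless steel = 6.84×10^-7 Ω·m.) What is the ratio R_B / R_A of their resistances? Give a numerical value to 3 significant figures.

14.6

R ∝ ρL/d², so R_B/R_A = (ρ_B/ρ_A) × (L_B/L_A)
= (6.84×10^-7/2.19×10^-7) × (396/85) = 14.6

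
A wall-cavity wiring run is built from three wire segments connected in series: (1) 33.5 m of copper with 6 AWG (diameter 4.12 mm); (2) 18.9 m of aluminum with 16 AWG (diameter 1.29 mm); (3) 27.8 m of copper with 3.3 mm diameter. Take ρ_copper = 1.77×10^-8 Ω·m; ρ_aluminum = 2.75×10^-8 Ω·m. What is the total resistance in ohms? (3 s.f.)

Seg 1: A = π(4.12/2 mm)² = π(2.0600e-03 m)² = 1.333e-05 m²
R_1 = (1.77×10^-8)(33.5)/(1.333e-05) = 0.04448 Ω
Seg 2: A = π(1.29/2 mm)² = π(6.4500e-04 m)² = 1.307e-06 m²
R_2 = (2.75×10^-8)(18.9)/(1.307e-06) = 0.3977 Ω
Seg 3: A = π(d/2)² = π(1.6500e-03 m)² = 8.553e-06 m²
R_3 = (1.77×10^-8)(27.8)/(8.553e-06) = 0.05753 Ω
R_total = R_1 + R_2 + R_3 = 0.500 Ω

0.500 Ω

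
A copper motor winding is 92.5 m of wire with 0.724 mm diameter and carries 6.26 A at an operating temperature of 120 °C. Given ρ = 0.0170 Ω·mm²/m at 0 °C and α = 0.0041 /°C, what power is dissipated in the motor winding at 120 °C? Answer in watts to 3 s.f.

223 W

ρ = 0.0170 Ω·mm²/m = 1.70×10^-8 Ω·m
A = π(d/2)² = π(3.6200e-04 m)² = 4.117e-07 m²
R₍0₎ = ρL/A = (1.70×10^-8)(92.5)/(4.117e-07) = 3.82 Ω
R₍120₎ = R₍0₎(1 + αΔT) = 3.82 × (1 + 0.0041×120) = 5.699 Ω
P = I²R = (6.26)² × 5.699 = 223 W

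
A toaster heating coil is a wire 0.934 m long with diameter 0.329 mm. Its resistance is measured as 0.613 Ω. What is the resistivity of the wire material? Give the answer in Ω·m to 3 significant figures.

5.58×10^-8 Ω·m

A = π(d/2)² = π(1.6450e-04 m)² = 8.501e-08 m²
ρ = RA/L = (0.613)(8.501e-08)/(0.934) = 5.58×10^-8 Ω·m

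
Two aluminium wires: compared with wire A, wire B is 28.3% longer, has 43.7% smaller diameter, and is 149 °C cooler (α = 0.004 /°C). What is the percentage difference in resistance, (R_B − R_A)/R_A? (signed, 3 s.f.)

63.5%

R ∝ ρL/d² with ρ ∝ (1+αΔT), so R_B/R_A = (1 + 28.3/100) × (1 − 43.7/100)⁻² × (1 − 0.004×149)
= 1.283 × 3.155 × 0.404 = 1.635
(R_B − R_A)/R_A = 1.635 − 1 = 63.5%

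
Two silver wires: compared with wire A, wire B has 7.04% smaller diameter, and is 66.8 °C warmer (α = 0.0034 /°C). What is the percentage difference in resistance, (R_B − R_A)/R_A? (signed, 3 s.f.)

42.0%

R ∝ ρL/d² with ρ ∝ (1+αΔT), so R_B/R_A = (1 − 7.04/100)⁻² × (1 + 0.0034×66.8)
= 1.157 × 1.227 = 1.42
(R_B − R_A)/R_A = 1.42 − 1 = 42.0%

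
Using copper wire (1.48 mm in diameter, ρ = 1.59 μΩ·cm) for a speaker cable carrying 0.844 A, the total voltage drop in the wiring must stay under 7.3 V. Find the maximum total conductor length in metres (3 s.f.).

ρ = 1.59 μΩ·cm = 1.59×10^-8 Ω·m
A = π(d/2)² = π(7.4000e-04 m)² = 1.720e-06 m²
L_max = V_max·A/(1·ρI) = (7.3)(1.720e-06)/(1.59×10^-8×0.844) = 936 m

936 m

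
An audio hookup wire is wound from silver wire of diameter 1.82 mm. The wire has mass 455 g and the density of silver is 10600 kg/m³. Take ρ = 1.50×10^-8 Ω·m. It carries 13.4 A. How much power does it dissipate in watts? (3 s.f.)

A = π(d/2)² = π(9.1000e-04 m)² = 2.6016e-06 m²
L = m/(density·A) = 0.455/(10600×2.6016e-06) = 16.5 m
R = ρL/A = (1.50×10^-8)(16.5)/(2.6016e-06) = 0.09513 Ω
P = I²R = (13.4)² × 0.09513 = 17.1 W

17.1 W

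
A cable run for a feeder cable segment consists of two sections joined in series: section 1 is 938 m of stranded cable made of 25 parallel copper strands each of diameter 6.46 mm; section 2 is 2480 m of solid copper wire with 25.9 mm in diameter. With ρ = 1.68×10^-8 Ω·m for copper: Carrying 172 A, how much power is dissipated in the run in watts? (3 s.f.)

Section 1: A_strand = π(3.2300e-03)² = 3.278e-05 m²; R₁ = ρL/(N·A_s) = (1.68×10^-8)(938)/(25×3.278e-05) = 0.01923 Ω
Section 2: A = π(d/2)² = π(1.2950e-02 m)² = 5.269e-04 m²
R₂ = (1.68×10^-8)(2480)/(5.269e-04) = 0.07908 Ω
R = R₁ + R₂ = 0.09831 Ω
P = I²R = (172)² × 0.09831 = 2910 W

2910 W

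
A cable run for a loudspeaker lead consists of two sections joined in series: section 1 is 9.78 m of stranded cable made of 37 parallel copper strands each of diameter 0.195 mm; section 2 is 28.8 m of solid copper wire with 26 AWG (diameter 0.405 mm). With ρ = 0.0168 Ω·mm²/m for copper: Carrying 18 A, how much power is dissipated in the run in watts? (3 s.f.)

1270 W

ρ = 0.0168 Ω·mm²/m = 1.68×10^-8 Ω·m
Section 1: A_strand = π(9.7500e-05)² = 2.986e-08 m²; R₁ = ρL/(N·A_s) = (1.68×10^-8)(9.78)/(37×2.986e-08) = 0.1487 Ω
Section 2: A = π(0.405/2 mm)² = π(2.0250e-04 m)² = 1.288e-07 m²
R₂ = (1.68×10^-8)(28.8)/(1.288e-07) = 3.756 Ω
R = R₁ + R₂ = 3.904 Ω
P = I²R = (18)² × 3.904 = 1270 W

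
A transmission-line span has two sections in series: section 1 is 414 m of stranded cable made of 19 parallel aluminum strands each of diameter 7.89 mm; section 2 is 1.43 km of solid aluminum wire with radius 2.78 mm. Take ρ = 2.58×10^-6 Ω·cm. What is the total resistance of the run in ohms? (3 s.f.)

ρ = 2.58×10^-6 Ω·cm = 2.58×10^-8 Ω·m
Section 1: A_strand = π(3.9450e-03)² = 4.889e-05 m²; R₁ = ρL/(N·A_s) = (2.58×10^-8)(414)/(19×4.889e-05) = 0.0115 Ω
Section 2: A = πr² = π(2.7800e-03 m)² = 2.428e-05 m²
R₂ = (2.58×10^-8)(1430)/(2.428e-05) = 1.52 Ω
R = R₁ + R₂ = 1.53 Ω

1.53 Ω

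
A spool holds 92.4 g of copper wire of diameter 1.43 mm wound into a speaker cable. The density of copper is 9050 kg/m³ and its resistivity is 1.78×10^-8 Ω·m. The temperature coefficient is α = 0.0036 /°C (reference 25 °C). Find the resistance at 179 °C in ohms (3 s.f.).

A = π(d/2)² = π(7.1500e-04 m)² = 1.6061e-06 m²
L = m/(density·A) = 0.0924/(9050×1.6061e-06) = 6.357 m
R = ρL/A = (1.78×10^-8)(6.357)/(1.6061e-06) = 0.07046 Ω
R(179 °C) = 0.07046 × (1 + 0.0036×154) = 0.110 Ω

0.110 Ω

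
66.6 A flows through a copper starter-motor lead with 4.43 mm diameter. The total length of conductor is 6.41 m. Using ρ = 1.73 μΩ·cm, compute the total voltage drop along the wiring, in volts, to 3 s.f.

ρ = 1.73 μΩ·cm = 1.73×10^-8 Ω·m
A = π(d/2)² = π(2.2150e-03 m)² = 1.541e-05 m²
R = ρL/A = (1.73×10^-8)(6.41)/(1.541e-05) = 0.007195 Ω
V = IR = 66.6 × 0.007195 = 0.479 V

0.479 V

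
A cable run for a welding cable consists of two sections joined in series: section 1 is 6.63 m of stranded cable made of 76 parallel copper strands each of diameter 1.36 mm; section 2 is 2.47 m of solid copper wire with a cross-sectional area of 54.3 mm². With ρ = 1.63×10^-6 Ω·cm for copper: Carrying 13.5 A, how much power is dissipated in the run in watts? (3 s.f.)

ρ = 1.63×10^-6 Ω·cm = 1.63×10^-8 Ω·m
Section 1: A_strand = π(6.8000e-04)² = 1.453e-06 m²; R₁ = ρL/(N·A_s) = (1.63×10^-8)(6.63)/(76×1.453e-06) = 9.789×10^-4 Ω
Section 2: A = 54.3 mm² = 5.430e-05 m²
R₂ = (1.63×10^-8)(2.47)/(5.430e-05) = 7.415×10^-4 Ω
R = R₁ + R₂ = 0.00172 Ω
P = I²R = (13.5)² × 0.00172 = 0.314 W

0.314 W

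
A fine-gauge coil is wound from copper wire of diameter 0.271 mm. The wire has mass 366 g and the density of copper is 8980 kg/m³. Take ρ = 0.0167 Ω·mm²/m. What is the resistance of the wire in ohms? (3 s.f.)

205 Ω

ρ = 0.0167 Ω·mm²/m = 1.67×10^-8 Ω·m
A = π(d/2)² = π(1.3550e-04 m)² = 5.7680e-08 m²
L = m/(density·A) = 0.366/(8980×5.7680e-08) = 706.6 m
R = ρL/A = (1.67×10^-8)(706.6)/(5.7680e-08) = 205 Ω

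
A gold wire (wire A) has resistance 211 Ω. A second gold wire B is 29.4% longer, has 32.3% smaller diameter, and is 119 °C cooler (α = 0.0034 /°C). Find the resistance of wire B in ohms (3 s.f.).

R ∝ ρL/d² with ρ ∝ (1+αΔT), so R_B/R_A = (1 + 29.4/100) × (1 − 32.3/100)⁻² × (1 − 0.0034×119)
= 1.294 × 2.182 × 0.5954 = 1.681
R_B = 1.681 × 211 = 355 Ω

355 Ω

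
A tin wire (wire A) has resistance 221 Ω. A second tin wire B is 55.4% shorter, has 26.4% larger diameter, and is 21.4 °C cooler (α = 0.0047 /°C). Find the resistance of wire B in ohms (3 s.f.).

55.5 Ω

R ∝ ρL/d² with ρ ∝ (1+αΔT), so R_B/R_A = (1 − 55.4/100) × (1 + 26.4/100)⁻² × (1 − 0.0047×21.4)
= 0.446 × 0.6259 × 0.8994 = 0.2511
R_B = 0.2511 × 221 = 55.5 Ω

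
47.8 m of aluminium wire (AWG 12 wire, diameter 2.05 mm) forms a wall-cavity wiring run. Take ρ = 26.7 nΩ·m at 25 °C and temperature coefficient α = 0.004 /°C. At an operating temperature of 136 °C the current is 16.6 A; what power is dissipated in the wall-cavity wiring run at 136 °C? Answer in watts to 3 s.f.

ρ = 26.7 nΩ·m = 2.67×10^-8 Ω·m
A = π(2.05/2 mm)² = π(1.0250e-03 m)² = 3.301e-06 m²
R₍25₎ = ρL/A = (2.67×10^-8)(47.8)/(3.301e-06) = 0.3867 Ω
R₍136₎ = R₍25₎(1 + αΔT) = 0.3867 × (1 + 0.004×111) = 0.5584 Ω
P = I²R = (16.6)² × 0.5584 = 154 W

154 W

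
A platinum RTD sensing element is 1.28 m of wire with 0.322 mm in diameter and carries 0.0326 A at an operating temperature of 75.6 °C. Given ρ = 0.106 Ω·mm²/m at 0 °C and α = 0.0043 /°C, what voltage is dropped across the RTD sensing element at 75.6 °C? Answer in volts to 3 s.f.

ρ = 0.106 Ω·mm²/m = 1.06×10^-7 Ω·m
A = π(d/2)² = π(1.6100e-04 m)² = 8.143e-08 m²
R₍0₎ = ρL/A = (1.06×10^-7)(1.28)/(8.143e-08) = 1.666 Ω
R₍75.6₎ = R₍0₎(1 + αΔT) = 1.666 × (1 + 0.0043×75.6) = 2.208 Ω
V = IR = 0.0326 × 2.208 = 0.0720 V

0.0720 V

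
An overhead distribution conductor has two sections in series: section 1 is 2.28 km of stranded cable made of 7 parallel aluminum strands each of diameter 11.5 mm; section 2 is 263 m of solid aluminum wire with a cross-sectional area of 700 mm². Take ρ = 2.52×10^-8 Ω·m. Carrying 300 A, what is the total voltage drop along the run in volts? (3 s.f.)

Section 1: A_strand = π(5.7500e-03)² = 1.039e-04 m²; R₁ = ρL/(N·A_s) = (2.52×10^-8)(2280)/(7×1.039e-04) = 0.07902 Ω
Section 2: A = 700 mm² = 7.000e-04 m²
R₂ = (2.52×10^-8)(263)/(7.000e-04) = 0.009468 Ω
R = R₁ + R₂ = 0.08849 Ω
V = IR = 300 × 0.08849 = 26.5 V

26.5 V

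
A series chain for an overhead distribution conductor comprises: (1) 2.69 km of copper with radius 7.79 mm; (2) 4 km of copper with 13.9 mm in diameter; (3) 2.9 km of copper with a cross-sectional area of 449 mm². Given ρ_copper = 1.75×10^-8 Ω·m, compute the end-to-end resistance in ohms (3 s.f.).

0.821 Ω

Seg 1: A = πr² = π(7.7900e-03 m)² = 1.906e-04 m²
R_1 = (1.75×10^-8)(2690)/(1.906e-04) = 0.2469 Ω
Seg 2: A = π(d/2)² = π(6.9500e-03 m)² = 1.517e-04 m²
R_2 = (1.75×10^-8)(4000)/(1.517e-04) = 0.4613 Ω
Seg 3: A = 449 mm² = 4.490e-04 m²
R_3 = (1.75×10^-8)(2900)/(4.490e-04) = 0.113 Ω
R_total = R_1 + R_2 + R_3 = 0.821 Ω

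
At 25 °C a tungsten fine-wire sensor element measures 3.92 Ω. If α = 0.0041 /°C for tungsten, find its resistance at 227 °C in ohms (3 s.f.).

ΔT = 227 − 25 = 202 °C
R = R₀(1 + αΔT) = 3.92 × (1 + 0.0041×202) = 3.92 × 1.828 = 7.17 Ω

7.17 Ω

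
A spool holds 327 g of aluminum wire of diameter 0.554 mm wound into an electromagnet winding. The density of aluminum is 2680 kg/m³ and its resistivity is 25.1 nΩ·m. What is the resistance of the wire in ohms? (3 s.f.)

ρ = 25.1 nΩ·m = 2.51×10^-8 Ω·m
A = π(d/2)² = π(2.7700e-04 m)² = 2.4105e-07 m²
L = m/(density·A) = 0.327/(2680×2.4105e-07) = 506.2 m
R = ρL/A = (2.51×10^-8)(506.2)/(2.4105e-07) = 52.7 Ω

52.7 Ω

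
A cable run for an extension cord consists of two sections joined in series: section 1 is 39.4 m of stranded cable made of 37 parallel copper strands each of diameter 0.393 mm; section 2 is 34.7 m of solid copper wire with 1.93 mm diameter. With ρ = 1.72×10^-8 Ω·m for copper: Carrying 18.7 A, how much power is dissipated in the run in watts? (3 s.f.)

124 W

Section 1: A_strand = π(1.9650e-04)² = 1.213e-07 m²; R₁ = ρL/(N·A_s) = (1.72×10^-8)(39.4)/(37×1.213e-07) = 0.151 Ω
Section 2: A = π(d/2)² = π(9.6500e-04 m)² = 2.926e-06 m²
R₂ = (1.72×10^-8)(34.7)/(2.926e-06) = 0.204 Ω
R = R₁ + R₂ = 0.355 Ω
P = I²R = (18.7)² × 0.355 = 124 W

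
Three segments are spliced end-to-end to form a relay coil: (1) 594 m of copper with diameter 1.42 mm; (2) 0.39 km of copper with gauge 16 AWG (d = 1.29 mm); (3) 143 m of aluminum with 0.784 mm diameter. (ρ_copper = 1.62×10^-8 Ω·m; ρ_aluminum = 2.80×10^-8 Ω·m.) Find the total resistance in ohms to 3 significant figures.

19.2 Ω

Seg 1: A = π(d/2)² = π(7.1000e-04 m)² = 1.584e-06 m²
R_1 = (1.62×10^-8)(594)/(1.584e-06) = 6.076 Ω
Seg 2: A = π(1.29/2 mm)² = π(6.4500e-04 m)² = 1.307e-06 m²
R_2 = (1.62×10^-8)(390)/(1.307e-06) = 4.834 Ω
Seg 3: A = π(d/2)² = π(3.9200e-04 m)² = 4.827e-07 m²
R_3 = (2.80×10^-8)(143)/(4.827e-07) = 8.294 Ω
R_total = R_1 + R_2 + R_3 = 19.2 Ω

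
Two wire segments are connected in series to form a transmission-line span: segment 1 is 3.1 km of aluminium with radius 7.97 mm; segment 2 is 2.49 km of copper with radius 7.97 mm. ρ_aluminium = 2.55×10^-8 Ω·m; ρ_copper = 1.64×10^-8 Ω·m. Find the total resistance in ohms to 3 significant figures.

Segment 1: A = πr² = π(7.9700e-03 m)² = 1.996e-04 m²
R₁ = ρL/A = (2.55×10^-8)(3100)/(1.996e-04) = 0.3961 Ω
R₂ = (1.64×10^-8)(2490)/(1.996e-04) = 0.2046 Ω
R = R₁ + R₂ = 0.601 Ω

0.601 Ω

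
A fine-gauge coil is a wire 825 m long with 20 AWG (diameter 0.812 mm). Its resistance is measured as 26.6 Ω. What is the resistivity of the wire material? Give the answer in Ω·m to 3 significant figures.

A = π(0.812/2 mm)² = π(4.0600e-04 m)² = 5.178e-07 m²
ρ = RA/L = (26.6)(5.178e-07)/(825) = 1.67×10^-8 Ω·m

1.67×10^-8 Ω·m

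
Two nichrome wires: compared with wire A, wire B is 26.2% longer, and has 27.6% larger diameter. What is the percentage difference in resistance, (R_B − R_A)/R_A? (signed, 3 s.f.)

R ∝ L/d², so R_B/R_A = (1 + 26.2/100) × (1 + 27.6/100)⁻²
= 1.262 × 0.6142 = 0.7751
(R_B − R_A)/R_A = 0.7751 − 1 = -22.5%

-22.5%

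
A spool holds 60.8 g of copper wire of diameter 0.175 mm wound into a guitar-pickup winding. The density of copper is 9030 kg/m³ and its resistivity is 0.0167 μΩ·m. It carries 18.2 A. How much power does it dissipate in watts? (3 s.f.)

64400 W

ρ = 0.0167 μΩ·m = 1.67×10^-8 Ω·m
A = π(d/2)² = π(8.7500e-05 m)² = 2.4053e-08 m²
L = m/(density·A) = 0.0608/(9030×2.4053e-08) = 279.9 m
R = ρL/A = (1.67×10^-8)(279.9)/(2.4053e-08) = 194.4 Ω
P = I²R = (18.2)² × 194.4 = 64400 W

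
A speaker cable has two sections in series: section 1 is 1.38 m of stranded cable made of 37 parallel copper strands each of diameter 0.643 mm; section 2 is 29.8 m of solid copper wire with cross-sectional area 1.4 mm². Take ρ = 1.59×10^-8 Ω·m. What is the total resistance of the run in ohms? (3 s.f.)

Section 1: A_strand = π(3.2150e-04)² = 3.247e-07 m²; R₁ = ρL/(N·A_s) = (1.59×10^-8)(1.38)/(37×3.247e-07) = 0.001826 Ω
Section 2: A = 1.4 mm² = 1.400e-06 m²
R₂ = (1.59×10^-8)(29.8)/(1.400e-06) = 0.3384 Ω
R = R₁ + R₂ = 0.340 Ω

0.340 Ω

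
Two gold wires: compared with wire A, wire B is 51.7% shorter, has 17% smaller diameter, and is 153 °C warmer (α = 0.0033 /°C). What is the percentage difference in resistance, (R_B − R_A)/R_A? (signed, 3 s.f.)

R ∝ ρL/d² with ρ ∝ (1+αΔT), so R_B/R_A = (1 − 51.7/100) × (1 − 17/100)⁻² × (1 + 0.0033×153)
= 0.483 × 1.452 × 1.505 = 1.055
(R_B − R_A)/R_A = 1.055 − 1 = 5.51%

5.51%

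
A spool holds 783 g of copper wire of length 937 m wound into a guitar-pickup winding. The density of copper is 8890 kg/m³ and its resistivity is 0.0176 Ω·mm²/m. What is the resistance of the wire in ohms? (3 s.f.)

175 Ω

ρ = 0.0176 Ω·mm²/m = 1.76×10^-8 Ω·m
A = m/(density·L) = 0.783/(8890×937) = 9.3998e-08 m²
R = ρL/A = (1.76×10^-8)(937)/(9.3998e-08) = 175 Ω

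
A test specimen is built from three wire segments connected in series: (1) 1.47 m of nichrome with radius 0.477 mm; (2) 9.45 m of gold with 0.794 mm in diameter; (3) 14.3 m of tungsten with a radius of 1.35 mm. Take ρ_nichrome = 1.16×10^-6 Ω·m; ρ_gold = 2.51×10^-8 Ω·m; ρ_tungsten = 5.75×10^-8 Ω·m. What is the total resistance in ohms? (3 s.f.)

3.01 Ω

Seg 1: A = πr² = π(4.7700e-04 m)² = 7.148e-07 m²
R_1 = (1.16×10^-6)(1.47)/(7.148e-07) = 2.386 Ω
Seg 2: A = π(d/2)² = π(3.9700e-04 m)² = 4.951e-07 m²
R_2 = (2.51×10^-8)(9.45)/(4.951e-07) = 0.479 Ω
Seg 3: A = πr² = π(1.3500e-03 m)² = 5.726e-06 m²
R_3 = (5.75×10^-8)(14.3)/(5.726e-06) = 0.1436 Ω
R_total = R_1 + R_2 + R_3 = 3.01 Ω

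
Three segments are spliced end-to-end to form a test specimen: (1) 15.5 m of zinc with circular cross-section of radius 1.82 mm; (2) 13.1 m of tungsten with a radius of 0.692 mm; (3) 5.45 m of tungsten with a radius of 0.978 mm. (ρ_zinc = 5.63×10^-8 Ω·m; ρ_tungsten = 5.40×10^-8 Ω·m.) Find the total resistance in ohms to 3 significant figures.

Seg 1: A = πr² = π(1.8200e-03 m)² = 1.041e-05 m²
R_1 = (5.63×10^-8)(15.5)/(1.041e-05) = 0.08386 Ω
Seg 2: A = πr² = π(6.9200e-04 m)² = 1.504e-06 m²
R_2 = (5.40×10^-8)(13.1)/(1.504e-06) = 0.4702 Ω
Seg 3: A = πr² = π(9.7800e-04 m)² = 3.005e-06 m²
R_3 = (5.40×10^-8)(5.45)/(3.005e-06) = 0.09794 Ω
R_total = R_1 + R_2 + R_3 = 0.652 Ω

0.652 Ω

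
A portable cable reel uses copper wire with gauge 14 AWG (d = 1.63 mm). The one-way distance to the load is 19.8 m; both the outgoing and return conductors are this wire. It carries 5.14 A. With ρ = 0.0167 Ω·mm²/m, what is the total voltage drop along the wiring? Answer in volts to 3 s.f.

ρ = 0.0167 Ω·mm²/m = 1.67×10^-8 Ω·m
A = π(1.63/2 mm)² = π(8.1500e-04 m)² = 2.087e-06 m²
Total conductor length (both ways) L = 2 × 19.8 = 39.6 m
R = ρL/A = (1.67×10^-8)(39.6)/(2.087e-06) = 0.3169 Ω
V = IR = 5.14 × 0.3169 = 1.63 V

1.63 V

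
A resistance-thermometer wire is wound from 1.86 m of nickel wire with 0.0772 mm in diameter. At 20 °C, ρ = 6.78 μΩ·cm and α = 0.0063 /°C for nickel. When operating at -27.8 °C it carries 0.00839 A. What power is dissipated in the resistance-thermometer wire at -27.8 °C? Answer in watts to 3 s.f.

ρ = 6.78 μΩ·cm = 6.78×10^-8 Ω·m
A = π(d/2)² = π(3.8600e-05 m)² = 4.681e-09 m²
R₍20₎ = ρL/A = (6.78×10^-8)(1.86)/(4.681e-09) = 26.94 Ω
R₍-27.8₎ = R₍20₎(1 + αΔT) = 26.94 × (1 + 0.0063×-47.8) = 18.83 Ω
P = I²R = (0.00839)² × 18.83 = 0.00133 W

0.00133 W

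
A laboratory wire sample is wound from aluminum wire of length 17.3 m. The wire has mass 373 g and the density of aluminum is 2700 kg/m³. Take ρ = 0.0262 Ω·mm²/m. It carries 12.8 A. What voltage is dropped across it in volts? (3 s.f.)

ρ = 0.0262 Ω·mm²/m = 2.62×10^-8 Ω·m
A = m/(density·L) = 0.373/(2700×17.3) = 7.9854e-06 m²
R = ρL/A = (2.62×10^-8)(17.3)/(7.9854e-06) = 0.05676 Ω
V = IR = 12.8 × 0.05676 = 0.727 V

0.727 V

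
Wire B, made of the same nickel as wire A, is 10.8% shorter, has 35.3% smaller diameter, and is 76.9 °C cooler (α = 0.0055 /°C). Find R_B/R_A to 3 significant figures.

1.23

R ∝ ρL/d² with ρ ∝ (1+αΔT), so R_B/R_A = (1 − 10.8/100) × (1 − 35.3/100)⁻² × (1 − 0.0055×76.9)
= 0.892 × 2.389 × 0.577 = 1.23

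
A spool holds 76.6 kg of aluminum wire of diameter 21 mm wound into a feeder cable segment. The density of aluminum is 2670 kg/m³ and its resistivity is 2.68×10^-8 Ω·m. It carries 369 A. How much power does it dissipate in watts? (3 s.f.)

A = π(d/2)² = π(1.0500e-02 m)² = 3.4636e-04 m²
L = m/(density·A) = 76.6/(2670×3.4636e-04) = 82.83 m
R = ρL/A = (2.68×10^-8)(82.83)/(3.4636e-04) = 0.006409 Ω
P = I²R = (369)² × 0.006409 = 873 W

873 W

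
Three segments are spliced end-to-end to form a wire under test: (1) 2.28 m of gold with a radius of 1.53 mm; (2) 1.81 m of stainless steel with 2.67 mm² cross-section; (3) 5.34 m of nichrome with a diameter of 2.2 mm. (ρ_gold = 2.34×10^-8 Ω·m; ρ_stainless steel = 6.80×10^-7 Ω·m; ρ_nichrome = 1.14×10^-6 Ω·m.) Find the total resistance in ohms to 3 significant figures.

2.07 Ω

Seg 1: A = πr² = π(1.5300e-03 m)² = 7.354e-06 m²
R_1 = (2.34×10^-8)(2.28)/(7.354e-06) = 0.007255 Ω
Seg 2: A = 2.67 mm² = 2.670e-06 m²
R_2 = (6.80×10^-7)(1.81)/(2.670e-06) = 0.461 Ω
Seg 3: A = π(d/2)² = π(1.1000e-03 m)² = 3.801e-06 m²
R_3 = (1.14×10^-6)(5.34)/(3.801e-06) = 1.601 Ω
R_total = R_1 + R_2 + R_3 = 2.07 Ω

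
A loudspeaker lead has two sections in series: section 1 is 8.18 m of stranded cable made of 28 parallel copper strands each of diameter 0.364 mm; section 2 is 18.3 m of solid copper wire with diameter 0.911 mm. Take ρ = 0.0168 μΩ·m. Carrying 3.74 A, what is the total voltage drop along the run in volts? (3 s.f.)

ρ = 0.0168 μΩ·m = 1.68×10^-8 Ω·m
Section 1: A_strand = π(1.8200e-04)² = 1.041e-07 m²; R₁ = ρL/(N·A_s) = (1.68×10^-8)(8.18)/(28×1.041e-07) = 0.04716 Ω
Section 2: A = π(d/2)² = π(4.5550e-04 m)² = 6.518e-07 m²
R₂ = (1.68×10^-8)(18.3)/(6.518e-07) = 0.4717 Ω
R = R₁ + R₂ = 0.5188 Ω
V = IR = 3.74 × 0.5188 = 1.94 V

1.94 V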